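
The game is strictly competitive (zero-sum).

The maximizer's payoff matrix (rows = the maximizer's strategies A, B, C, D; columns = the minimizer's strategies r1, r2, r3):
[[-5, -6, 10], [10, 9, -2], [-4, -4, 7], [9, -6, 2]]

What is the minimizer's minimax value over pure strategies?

The worst case (largest entry) in each column is r1: 10, r2: 9, r3: 10.
The best (smallest) of these is 9.

9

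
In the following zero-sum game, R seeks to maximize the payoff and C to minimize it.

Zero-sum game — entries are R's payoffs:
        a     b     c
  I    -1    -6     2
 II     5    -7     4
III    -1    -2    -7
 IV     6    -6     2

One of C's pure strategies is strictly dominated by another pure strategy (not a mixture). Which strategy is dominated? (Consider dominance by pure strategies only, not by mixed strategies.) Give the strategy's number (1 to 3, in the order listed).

C prefers columns that give R less. Compare a with b: -6 < -1, -7 < 5, -2 < -1, -6 < 6.
So b strictly dominates a for C; a is strictly dominated.

1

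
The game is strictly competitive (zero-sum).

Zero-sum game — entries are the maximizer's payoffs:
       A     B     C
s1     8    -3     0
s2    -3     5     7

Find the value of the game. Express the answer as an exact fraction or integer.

Column C is strictly dominated by B for the minimizer (it gives the maximizer more in every row).
The remaining 2×2 game on (s1, s2) × (A, B) has no saddle point. Let the maximizer play s1 with probability p; indifference gives 8p − 3(1−p) = −3p + 5(1−p), so p = 8/19.
Similarly the minimizer's optimal q on A is 8/19, and the value is 8·(8/19) + (-3)·(11/19) = 31/19.

31/19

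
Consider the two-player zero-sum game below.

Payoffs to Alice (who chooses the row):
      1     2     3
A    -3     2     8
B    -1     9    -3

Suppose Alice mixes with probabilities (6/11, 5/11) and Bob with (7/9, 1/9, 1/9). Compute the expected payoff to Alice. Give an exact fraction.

Against (7/9, 1/9, 1/9), each row's expected payoff is A: -11/9; B: -1/9.
Taking the (6/11, 5/11)-weighted average: (6/11)·(-11/9) + (5/11)·(-1/9) = -71/99.

-71/99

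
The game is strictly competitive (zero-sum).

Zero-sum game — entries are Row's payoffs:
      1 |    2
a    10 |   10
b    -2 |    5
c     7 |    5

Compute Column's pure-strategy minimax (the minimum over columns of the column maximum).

The worst case (largest entry) in each column is 1: 10, 2: 10.
The best (smallest) of these is 10.

10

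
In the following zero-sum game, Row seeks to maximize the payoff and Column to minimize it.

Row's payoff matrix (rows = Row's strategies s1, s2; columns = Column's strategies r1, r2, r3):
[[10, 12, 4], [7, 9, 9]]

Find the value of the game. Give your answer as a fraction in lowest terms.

Column r2 is strictly dominated by r1 for Column (it gives Row more in every row).
The remaining 2×2 game on (s1, s2) × (r1, r3) has no saddle point. Let Row play s1 with probability p; indifference gives 10p + 7(1−p) = 4p + 9(1−p), so p = 1/4.
Similarly Column's optimal q on r1 is 5/8, and the value is 10·(5/8) + (4)·(3/8) = 31/4.

31/4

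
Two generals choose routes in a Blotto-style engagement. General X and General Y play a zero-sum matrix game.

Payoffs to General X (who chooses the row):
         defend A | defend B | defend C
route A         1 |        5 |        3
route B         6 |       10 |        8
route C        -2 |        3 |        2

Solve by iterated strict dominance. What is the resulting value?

6

Column defend B is strictly dominated by defend A for General Y (1<5, 6<10, -2<3); eliminate defend B.
Row route C is strictly dominated by row route A (1>-2, 3>2); eliminate route C.
Row route A is strictly dominated by row route B (6>1, 8>3); eliminate route A.
Column defend C is strictly dominated by defend A for General Y (6<8); eliminate defend C.
Only (route B, defend A) remains, with payoff 6.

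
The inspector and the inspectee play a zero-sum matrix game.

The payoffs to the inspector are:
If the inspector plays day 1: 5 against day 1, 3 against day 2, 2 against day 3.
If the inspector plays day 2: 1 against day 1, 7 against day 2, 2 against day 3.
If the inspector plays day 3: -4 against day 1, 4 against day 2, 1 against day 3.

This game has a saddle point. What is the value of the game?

Row minima: 2, 1, -4 → the inspector's maximin is 2.
Column maxima: 5, 7, 2 → the inspectee's minimax is 2.
They coincide at (day 1, day 3), so the value is 2.

2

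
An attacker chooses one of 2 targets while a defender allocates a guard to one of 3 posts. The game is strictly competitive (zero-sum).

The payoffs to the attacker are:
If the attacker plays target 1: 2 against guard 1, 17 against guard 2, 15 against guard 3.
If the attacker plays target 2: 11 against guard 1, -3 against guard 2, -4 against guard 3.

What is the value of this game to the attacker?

173/28

Column guard 2 is strictly dominated by guard 3 for the defender (it gives the attacker more in every row).
The remaining 2×2 game on (target 1, target 2) × (guard 1, guard 3) has no saddle point. Let the attacker play target 1 with probability p; indifference gives 2p + 11(1−p) = 15p − 4(1−p), so p = 15/28.
Similarly the defender's optimal q on guard 1 is 19/28, and the value is 2·(19/28) + (15)·(9/28) = 173/28.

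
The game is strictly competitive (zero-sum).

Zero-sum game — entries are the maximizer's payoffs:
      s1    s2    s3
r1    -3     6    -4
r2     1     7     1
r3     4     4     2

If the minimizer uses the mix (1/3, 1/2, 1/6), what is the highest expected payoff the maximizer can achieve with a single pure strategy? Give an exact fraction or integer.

4

r1: (-3)·(1/3) + (6)·(1/2) + (-4)·(1/6) = 4/3.
r2: (1)·(1/3) + (7)·(1/2) + (1)·(1/6) = 4.
r3: (4)·(1/3) + (4)·(1/2) + (2)·(1/6) = 11/3.
The best pure response is r2 with expected payoff 4.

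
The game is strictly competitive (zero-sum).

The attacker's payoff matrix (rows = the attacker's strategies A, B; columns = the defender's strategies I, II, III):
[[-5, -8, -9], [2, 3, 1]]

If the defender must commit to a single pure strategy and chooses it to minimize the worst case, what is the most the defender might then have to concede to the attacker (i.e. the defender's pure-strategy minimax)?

1

The worst case (largest entry) in each column is I: 2, II: 3, III: 1.
The best (smallest) of these is 1.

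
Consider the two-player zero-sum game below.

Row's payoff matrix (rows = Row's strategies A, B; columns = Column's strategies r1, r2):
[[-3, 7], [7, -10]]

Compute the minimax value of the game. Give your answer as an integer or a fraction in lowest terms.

19/27

Row minima are -3 and -10, so Row's maximin is -3; column maxima are 7 and 7, so Column's minimax is 7. These differ, so the equilibrium is in mixed strategies.
Let Row play A with probability p. Column is indifferent when −3p + 7(1−p) = 7p − 10(1−p), giving p = 17/27.
Let Column play r1 with probability q. Row is indifferent when −3q + 7(1−q) = 7q − 10(1−q), giving q = 17/27.
The value is -3·(17/27) + (7)·(10/27) = 19/27.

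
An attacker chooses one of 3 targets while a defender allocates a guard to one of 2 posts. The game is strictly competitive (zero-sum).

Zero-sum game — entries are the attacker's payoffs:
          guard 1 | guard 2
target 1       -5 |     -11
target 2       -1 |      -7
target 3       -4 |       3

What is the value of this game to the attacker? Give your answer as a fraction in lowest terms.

-31/13

Row target 1 is strictly dominated by row target 2, so the attacker never plays it.
The remaining 2×2 game on (target 2, target 3) × (guard 1, guard 2) has no saddle point. Let the attacker play target 2 with probability p; indifference gives −p − 4(1−p) = −7p + 3(1−p), so p = 7/13.
Similarly the defender's optimal q on guard 1 is 10/13, and the value is -1·(10/13) + (-7)·(3/13) = -31/13.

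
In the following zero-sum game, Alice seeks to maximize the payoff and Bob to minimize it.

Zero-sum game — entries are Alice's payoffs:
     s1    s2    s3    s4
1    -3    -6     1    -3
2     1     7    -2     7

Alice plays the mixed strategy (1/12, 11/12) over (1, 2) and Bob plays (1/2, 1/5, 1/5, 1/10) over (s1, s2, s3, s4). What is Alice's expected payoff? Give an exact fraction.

107/60

Against (1/2, 1/5, 1/5, 1/10), each row's expected payoff is 1: -14/5; 2: 11/5.
Taking the (1/12, 11/12)-weighted average: (1/12)·(-14/5) + (11/12)·(11/5) = 107/60.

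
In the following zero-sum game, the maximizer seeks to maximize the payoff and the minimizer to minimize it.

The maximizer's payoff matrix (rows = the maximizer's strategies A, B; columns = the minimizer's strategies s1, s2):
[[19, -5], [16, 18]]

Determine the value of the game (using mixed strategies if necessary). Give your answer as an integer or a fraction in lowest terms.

Row minima are -5 and 16, so the maximizer's maximin is 16; column maxima are 19 and 18, so the minimizer's minimax is 18. These differ, so the equilibrium is in mixed strategies.
Let the maximizer play A with probability p. The minimizer is indifferent when 19p + 16(1−p) = −5p + 18(1−p), giving p = 1/13.
Let the minimizer play s1 with probability q. The maximizer is indifferent when 19q − 5(1−q) = 16q + 18(1−q), giving q = 23/26.
The value is 19·(23/26) + (-5)·(3/26) = 211/13.

211/13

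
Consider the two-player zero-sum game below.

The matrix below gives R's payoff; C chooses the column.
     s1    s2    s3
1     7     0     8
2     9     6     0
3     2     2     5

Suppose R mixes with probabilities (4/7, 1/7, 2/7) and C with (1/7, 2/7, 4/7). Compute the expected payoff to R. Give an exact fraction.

Against (1/7, 2/7, 4/7), each row's expected payoff is 1: 39/7; 2: 3; 3: 26/7.
Taking the (4/7, 1/7, 2/7)-weighted average: (4/7)·(39/7) + (1/7)·(3) + (2/7)·(26/7) = 229/49.

229/49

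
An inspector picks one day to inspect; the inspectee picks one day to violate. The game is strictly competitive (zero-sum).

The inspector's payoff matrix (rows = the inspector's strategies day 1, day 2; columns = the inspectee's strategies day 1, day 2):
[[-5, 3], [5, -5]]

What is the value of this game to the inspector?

Row minima are -5 and -5, so the inspector's maximin is -5; column maxima are 5 and 3, so the inspectee's minimax is 3. These differ, so the equilibrium is in mixed strategies.
Let the inspector play day 1 with probability p. The inspectee is indifferent when −5p + 5(1−p) = 3p − 5(1−p), giving p = 5/9.
Let the inspectee play day 1 with probability q. The inspector is indifferent when −5q + 3(1−q) = 5q − 5(1−q), giving q = 4/9.
The value is -5·(4/9) + (3)·(5/9) = -5/9.

-5/9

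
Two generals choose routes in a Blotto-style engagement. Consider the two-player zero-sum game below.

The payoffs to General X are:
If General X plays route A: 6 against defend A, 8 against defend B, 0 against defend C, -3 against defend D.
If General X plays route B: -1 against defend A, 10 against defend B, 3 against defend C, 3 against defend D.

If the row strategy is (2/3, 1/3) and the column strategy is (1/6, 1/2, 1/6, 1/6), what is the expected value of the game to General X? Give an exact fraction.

89/18

Against (1/6, 1/2, 1/6, 1/6), each row's expected payoff is route A: 9/2; route B: 35/6.
Taking the (2/3, 1/3)-weighted average: (2/3)·(9/2) + (1/3)·(35/6) = 89/18.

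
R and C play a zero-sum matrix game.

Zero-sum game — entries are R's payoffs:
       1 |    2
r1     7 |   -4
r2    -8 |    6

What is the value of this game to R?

2/5

Row minima are -4 and -8, so R's maximin is -4; column maxima are 7 and 6, so C's minimax is 6. These differ, so the equilibrium is in mixed strategies.
Let R play r1 with probability p. C is indifferent when 7p − 8(1−p) = −4p + 6(1−p), giving p = 14/25.
Let C play 1 with probability q. R is indifferent when 7q − 4(1−q) = −8q + 6(1−q), giving q = 2/5.
The value is 7·(2/5) + (-4)·(3/5) = 2/5.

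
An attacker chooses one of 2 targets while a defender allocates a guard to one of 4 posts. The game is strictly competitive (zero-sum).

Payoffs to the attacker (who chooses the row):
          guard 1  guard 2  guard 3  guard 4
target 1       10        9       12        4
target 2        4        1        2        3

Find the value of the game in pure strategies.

Row minima: 4, 1 → the attacker's maximin is 4.
Column maxima: 10, 9, 12, 4 → the defender's minimax is 4.
They coincide at (target 1, guard 4), so the value is 4.

4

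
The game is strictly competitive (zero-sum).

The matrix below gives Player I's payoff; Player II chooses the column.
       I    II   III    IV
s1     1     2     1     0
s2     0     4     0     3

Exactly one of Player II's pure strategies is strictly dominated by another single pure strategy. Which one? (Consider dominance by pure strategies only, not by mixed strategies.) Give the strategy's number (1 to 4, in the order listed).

2

Player II prefers columns that give Player I less. Compare II with I: 1 < 2, 0 < 4.
So I strictly dominates II for Player II; II is strictly dominated.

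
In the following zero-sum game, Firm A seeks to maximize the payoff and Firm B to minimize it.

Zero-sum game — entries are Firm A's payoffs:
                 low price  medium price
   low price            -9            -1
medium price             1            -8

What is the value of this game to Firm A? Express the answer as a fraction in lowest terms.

-73/17

Row minima are -9 and -8, so Firm A's maximin is -8; column maxima are 1 and -1, so Firm B's minimax is -1. These differ, so the equilibrium is in mixed strategies.
Let Firm A play low price with probability p. Firm B is indifferent when −9p + (1−p) = −p − 8(1−p), giving p = 9/17.
Let Firm B play low price with probability q. Firm A is indifferent when −9q − (1−q) = q − 8(1−q), giving q = 7/17.
The value is -9·(7/17) + (-1)·(10/17) = -73/17.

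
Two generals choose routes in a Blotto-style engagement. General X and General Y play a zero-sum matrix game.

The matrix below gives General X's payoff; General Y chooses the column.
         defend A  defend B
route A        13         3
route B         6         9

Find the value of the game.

Row minima are 3 and 6, so General X's maximin is 6; column maxima are 13 and 9, so General Y's minimax is 9. These differ, so the equilibrium is in mixed strategies.
Let General X play route A with probability p. General Y is indifferent when 13p + 6(1−p) = 3p + 9(1−p), giving p = 3/13.
Let General Y play defend A with probability q. General X is indifferent when 13q + 3(1−q) = 6q + 9(1−q), giving q = 6/13.
The value is 13·(6/13) + (3)·(7/13) = 99/13.

99/13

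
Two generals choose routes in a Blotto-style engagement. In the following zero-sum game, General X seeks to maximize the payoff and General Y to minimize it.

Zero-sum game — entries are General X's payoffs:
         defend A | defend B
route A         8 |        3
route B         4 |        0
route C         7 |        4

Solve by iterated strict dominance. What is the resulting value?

4

Row route B is strictly dominated by row route A (8>4, 3>0); eliminate route B.
Column defend A is strictly dominated by defend B for General Y (3<8, 4<7); eliminate defend A.
Row route A is strictly dominated by row route C (4>3); eliminate route A.
Only (route C, defend B) remains, with payoff 4.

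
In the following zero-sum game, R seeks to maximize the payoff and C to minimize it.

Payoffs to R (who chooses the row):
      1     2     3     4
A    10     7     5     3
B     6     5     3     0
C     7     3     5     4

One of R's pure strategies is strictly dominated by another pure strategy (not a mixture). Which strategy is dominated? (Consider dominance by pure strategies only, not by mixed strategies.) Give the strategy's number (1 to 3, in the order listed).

2

Compare B with A: 10 > 6, 7 > 5, 5 > 3, 3 > 0.
So A strictly dominates B for R; B is strictly dominated.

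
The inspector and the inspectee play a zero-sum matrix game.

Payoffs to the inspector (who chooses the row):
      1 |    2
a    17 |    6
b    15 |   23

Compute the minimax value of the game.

301/19

Row minima are 6 and 15, so the inspector's maximin is 15; column maxima are 17 and 23, so the inspectee's minimax is 17. These differ, so the equilibrium is in mixed strategies.
Let the inspector play a with probability p. The inspectee is indifferent when 17p + 15(1−p) = 6p + 23(1−p), giving p = 8/19.
Let the inspectee play 1 with probability q. The inspector is indifferent when 17q + 6(1−q) = 15q + 23(1−q), giving q = 17/19.
The value is 17·(17/19) + (6)·(2/19) = 301/19.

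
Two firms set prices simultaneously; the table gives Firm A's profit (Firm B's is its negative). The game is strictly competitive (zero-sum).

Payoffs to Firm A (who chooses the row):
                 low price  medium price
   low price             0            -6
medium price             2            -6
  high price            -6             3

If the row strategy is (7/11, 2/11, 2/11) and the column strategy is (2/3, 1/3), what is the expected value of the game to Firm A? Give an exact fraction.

-64/33

Against (2/3, 1/3), each row's expected payoff is low price: -2; medium price: -2/3; high price: -3.
Taking the (7/11, 2/11, 2/11)-weighted average: (7/11)·(-2) + (2/11)·(-2/3) + (2/11)·(-3) = -64/33.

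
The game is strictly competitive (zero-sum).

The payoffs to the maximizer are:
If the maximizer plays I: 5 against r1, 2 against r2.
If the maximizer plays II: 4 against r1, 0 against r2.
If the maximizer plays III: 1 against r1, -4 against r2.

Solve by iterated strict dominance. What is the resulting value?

Column r1 is strictly dominated by r2 for the minimizer (2<5, 0<4, -4<1); eliminate r1.
Row II is strictly dominated by row I (2>0); eliminate II.
Row III is strictly dominated by row I (2>-4); eliminate III.
Only (I, r2) remains, with payoff 2.

2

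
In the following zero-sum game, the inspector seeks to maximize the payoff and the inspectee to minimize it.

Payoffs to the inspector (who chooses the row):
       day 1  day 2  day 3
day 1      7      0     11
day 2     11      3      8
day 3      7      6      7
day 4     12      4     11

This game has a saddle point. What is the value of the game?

6

Row minima: 0, 3, 6, 4 → the inspector's maximin is 6.
Column maxima: 12, 6, 11 → the inspectee's minimax is 6.
They coincide at (day 3, day 2), so the value is 6.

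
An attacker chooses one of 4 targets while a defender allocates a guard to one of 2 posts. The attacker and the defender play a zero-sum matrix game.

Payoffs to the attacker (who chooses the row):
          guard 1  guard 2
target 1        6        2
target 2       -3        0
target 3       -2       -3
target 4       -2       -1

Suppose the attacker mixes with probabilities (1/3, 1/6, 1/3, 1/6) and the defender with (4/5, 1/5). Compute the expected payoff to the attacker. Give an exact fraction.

3/10

Against (4/5, 1/5), each row's expected payoff is target 1: 26/5; target 2: -12/5; target 3: -11/5; target 4: -9/5.
Taking the (1/3, 1/6, 1/3, 1/6)-weighted average: (1/3)·(26/5) + (1/6)·(-12/5) + (1/3)·(-11/5) + (1/6)·(-9/5) = 3/10.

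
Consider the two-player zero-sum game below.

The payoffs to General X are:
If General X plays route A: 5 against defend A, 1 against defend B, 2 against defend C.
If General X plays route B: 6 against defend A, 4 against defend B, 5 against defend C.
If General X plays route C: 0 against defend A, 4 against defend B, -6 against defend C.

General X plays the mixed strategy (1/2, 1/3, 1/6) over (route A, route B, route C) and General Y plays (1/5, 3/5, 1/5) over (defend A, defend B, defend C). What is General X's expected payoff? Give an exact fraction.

Against (1/5, 3/5, 1/5), each row's expected payoff is route A: 2; route B: 23/5; route C: 6/5.
Taking the (1/2, 1/3, 1/6)-weighted average: (1/2)·(2) + (1/3)·(23/5) + (1/6)·(6/5) = 41/15.

41/15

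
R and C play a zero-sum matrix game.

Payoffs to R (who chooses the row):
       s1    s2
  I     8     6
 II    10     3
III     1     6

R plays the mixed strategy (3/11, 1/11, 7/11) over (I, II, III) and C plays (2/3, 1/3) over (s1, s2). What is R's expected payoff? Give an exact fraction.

Against (2/3, 1/3), each row's expected payoff is I: 22/3; II: 23/3; III: 8/3.
Taking the (3/11, 1/11, 7/11)-weighted average: (3/11)·(22/3) + (1/11)·(23/3) + (7/11)·(8/3) = 145/33.

145/33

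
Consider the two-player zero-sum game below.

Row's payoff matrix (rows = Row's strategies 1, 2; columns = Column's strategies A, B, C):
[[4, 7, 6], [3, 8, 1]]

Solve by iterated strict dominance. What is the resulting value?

Column B is strictly dominated by A for Column (4<7, 3<8); eliminate B.
Row 2 is strictly dominated by row 1 (4>3, 6>1); eliminate 2.
Column C is strictly dominated by A for Column (4<6); eliminate C.
Only (1, A) remains, with payoff 4.

4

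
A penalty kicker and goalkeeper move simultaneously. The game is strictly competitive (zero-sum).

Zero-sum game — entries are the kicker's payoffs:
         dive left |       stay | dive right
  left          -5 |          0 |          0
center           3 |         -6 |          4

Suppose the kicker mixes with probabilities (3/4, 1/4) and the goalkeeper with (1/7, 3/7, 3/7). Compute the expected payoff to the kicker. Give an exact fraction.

Against (1/7, 3/7, 3/7), each row's expected payoff is left: -5/7; center: -3/7.
Taking the (3/4, 1/4)-weighted average: (3/4)·(-5/7) + (1/4)·(-3/7) = -9/14.

-9/14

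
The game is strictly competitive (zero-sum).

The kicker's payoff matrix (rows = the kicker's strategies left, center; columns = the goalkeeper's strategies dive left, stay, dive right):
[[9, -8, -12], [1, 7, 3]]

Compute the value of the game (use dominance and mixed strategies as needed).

39/23

Column stay is strictly dominated by dive right for the goalkeeper (it gives the kicker more in every row).
The remaining 2×2 game on (left, center) × (dive left, dive right) has no saddle point. Let the kicker play left with probability p; indifference gives 9p + (1−p) = −12p + 3(1−p), so p = 2/23.
Similarly the goalkeeper's optimal q on dive left is 15/23, and the value is 9·(15/23) + (-12)·(8/23) = 39/23.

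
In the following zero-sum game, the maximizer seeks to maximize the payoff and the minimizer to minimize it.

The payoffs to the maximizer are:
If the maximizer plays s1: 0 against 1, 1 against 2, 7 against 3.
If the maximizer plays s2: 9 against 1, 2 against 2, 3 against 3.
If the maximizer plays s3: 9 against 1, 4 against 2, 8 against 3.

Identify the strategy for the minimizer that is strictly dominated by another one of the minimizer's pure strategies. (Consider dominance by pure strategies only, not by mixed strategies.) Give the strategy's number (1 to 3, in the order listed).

The minimizer prefers columns that give the maximizer less. Compare 3 with 2: 1 < 7, 2 < 3, 4 < 8.
So 2 strictly dominates 3 for the minimizer; 3 is strictly dominated.

3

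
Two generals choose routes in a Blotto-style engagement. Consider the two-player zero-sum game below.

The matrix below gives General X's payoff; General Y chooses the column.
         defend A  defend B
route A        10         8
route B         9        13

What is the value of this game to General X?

29/3

Row minima are 8 and 9, so General X's maximin is 9; column maxima are 10 and 13, so General Y's minimax is 10. These differ, so the equilibrium is in mixed strategies.
Let General X play route A with probability p. General Y is indifferent when 10p + 9(1−p) = 8p + 13(1−p), giving p = 2/3.
Let General Y play defend A with probability q. General X is indifferent when 10q + 8(1−q) = 9q + 13(1−q), giving q = 5/6.
The value is 10·(5/6) + (8)·(1/6) = 29/3.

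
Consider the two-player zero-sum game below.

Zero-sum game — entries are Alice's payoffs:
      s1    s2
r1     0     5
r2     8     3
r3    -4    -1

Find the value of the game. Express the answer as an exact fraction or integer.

Row r3 is strictly dominated by row r1, so Alice never plays it.
The remaining 2×2 game on (r1, r2) × (s1, s2) has no saddle point. Let Alice play r1 with probability p; indifference gives 8(1−p) = 5p + 3(1−p), so p = 1/2.
Similarly Bob's optimal q on s1 is 1/5, and the value is 0·(1/5) + (5)·(4/5) = 4.

4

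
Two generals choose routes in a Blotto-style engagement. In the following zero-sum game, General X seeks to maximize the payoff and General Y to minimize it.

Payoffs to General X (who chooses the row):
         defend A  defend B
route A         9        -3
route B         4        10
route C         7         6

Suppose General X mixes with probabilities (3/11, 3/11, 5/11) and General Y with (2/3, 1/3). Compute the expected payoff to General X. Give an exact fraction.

Against (2/3, 1/3), each row's expected payoff is route A: 5; route B: 6; route C: 20/3.
Taking the (3/11, 3/11, 5/11)-weighted average: (3/11)·(5) + (3/11)·(6) + (5/11)·(20/3) = 199/33.

199/33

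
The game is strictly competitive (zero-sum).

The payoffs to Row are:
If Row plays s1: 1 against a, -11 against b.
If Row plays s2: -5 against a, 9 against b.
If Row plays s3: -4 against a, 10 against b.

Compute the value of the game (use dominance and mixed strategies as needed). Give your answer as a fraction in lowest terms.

-17/13

Row s2 is strictly dominated by row s3, so Row never plays it.
The remaining 2×2 game on (s1, s3) × (a, b) has no saddle point. Let Row play s1 with probability p; indifference gives p − 4(1−p) = −11p + 10(1−p), so p = 7/13.
Similarly Column's optimal q on a is 21/26, and the value is 1·(21/26) + (-11)·(5/26) = -17/13.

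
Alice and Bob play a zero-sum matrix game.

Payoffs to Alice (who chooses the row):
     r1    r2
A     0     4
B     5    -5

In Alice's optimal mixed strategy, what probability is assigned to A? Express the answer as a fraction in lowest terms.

5/7

Row minima are 0 and -5, so Alice's maximin is 0; column maxima are 5 and 4, so Bob's minimax is 4. These differ, so the equilibrium is in mixed strategies.
Let Alice play A with probability p. Bob is indifferent when 5(1−p) = 4p − 5(1−p), giving p = 5/7.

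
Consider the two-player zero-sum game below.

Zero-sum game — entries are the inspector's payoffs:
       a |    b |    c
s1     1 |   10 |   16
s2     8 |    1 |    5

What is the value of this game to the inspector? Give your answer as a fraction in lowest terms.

Column c is strictly dominated by b for the inspectee (it gives the inspector more in every row).
The remaining 2×2 game on (s1, s2) × (a, b) has no saddle point. Let the inspector play s1 with probability p; indifference gives p + 8(1−p) = 10p + (1−p), so p = 7/16.
Similarly the inspectee's optimal q on a is 9/16, and the value is 1·(9/16) + (10)·(7/16) = 79/16.

79/16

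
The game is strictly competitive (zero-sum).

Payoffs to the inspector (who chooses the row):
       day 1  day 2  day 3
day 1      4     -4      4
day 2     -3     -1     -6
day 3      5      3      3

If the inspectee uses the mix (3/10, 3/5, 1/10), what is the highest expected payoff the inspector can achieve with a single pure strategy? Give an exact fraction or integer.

day 1: (4)·(3/10) + (-4)·(3/5) + (4)·(1/10) = -4/5.
day 2: (-3)·(3/10) + (-1)·(3/5) + (-6)·(1/10) = -21/10.
day 3: (5)·(3/10) + (3)·(3/5) + (3)·(1/10) = 18/5.
The best pure response is day 3 with expected payoff 18/5.

18/5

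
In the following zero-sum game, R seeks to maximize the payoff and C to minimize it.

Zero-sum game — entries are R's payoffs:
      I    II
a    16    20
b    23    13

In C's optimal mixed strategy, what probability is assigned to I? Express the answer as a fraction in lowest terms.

1/2

Row minima are 16 and 13, so R's maximin is 16; column maxima are 23 and 20, so C's minimax is 20. These differ, so the equilibrium is in mixed strategies.
Let C play I with probability q. R is indifferent when 16q + 20(1−q) = 23q + 13(1−q), giving q = 1/2.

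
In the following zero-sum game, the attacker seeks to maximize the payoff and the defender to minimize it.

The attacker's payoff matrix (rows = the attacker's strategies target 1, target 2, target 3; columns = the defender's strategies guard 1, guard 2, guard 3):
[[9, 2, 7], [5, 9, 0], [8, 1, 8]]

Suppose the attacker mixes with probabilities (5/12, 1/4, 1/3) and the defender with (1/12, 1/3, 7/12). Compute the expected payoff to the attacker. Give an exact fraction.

725/144

Against (1/12, 1/3, 7/12), each row's expected payoff is target 1: 11/2; target 2: 41/12; target 3: 17/3.
Taking the (5/12, 1/4, 1/3)-weighted average: (5/12)·(11/2) + (1/4)·(41/12) + (1/3)·(17/3) = 725/144.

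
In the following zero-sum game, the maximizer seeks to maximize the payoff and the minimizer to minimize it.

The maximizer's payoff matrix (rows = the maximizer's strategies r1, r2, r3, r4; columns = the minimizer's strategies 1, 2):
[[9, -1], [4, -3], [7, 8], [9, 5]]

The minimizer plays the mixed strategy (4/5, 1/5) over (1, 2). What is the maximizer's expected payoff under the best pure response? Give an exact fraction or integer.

r1: (9)·(4/5) + (-1)·(1/5) = 7.
r2: (4)·(4/5) + (-3)·(1/5) = 13/5.
r3: (7)·(4/5) + (8)·(1/5) = 36/5.
r4: (9)·(4/5) + (5)·(1/5) = 41/5.
The best pure response is r4 with expected payoff 41/5.

41/5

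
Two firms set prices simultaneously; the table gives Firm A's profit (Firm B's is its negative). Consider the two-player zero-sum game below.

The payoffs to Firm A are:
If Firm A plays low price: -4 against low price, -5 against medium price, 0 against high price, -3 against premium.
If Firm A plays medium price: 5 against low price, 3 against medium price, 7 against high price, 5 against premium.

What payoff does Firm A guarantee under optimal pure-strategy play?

3

Row minima: -5, 3 → Firm A's maximin is 3.
Column maxima: 5, 3, 7, 5 → Firm B's minimax is 3.
They coincide at (medium price, medium price), so the value is 3.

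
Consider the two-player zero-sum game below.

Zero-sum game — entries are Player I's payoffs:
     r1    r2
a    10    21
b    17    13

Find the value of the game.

Row minima are 10 and 13, so Player I's maximin is 13; column maxima are 17 and 21, so Player II's minimax is 17. These differ, so the equilibrium is in mixed strategies.
Let Player I play a with probability p. Player II is indifferent when 10p + 17(1−p) = 21p + 13(1−p), giving p = 4/15.
Let Player II play r1 with probability q. Player I is indifferent when 10q + 21(1−q) = 17q + 13(1−q), giving q = 8/15.
The value is 10·(8/15) + (21)·(7/15) = 227/15.

227/15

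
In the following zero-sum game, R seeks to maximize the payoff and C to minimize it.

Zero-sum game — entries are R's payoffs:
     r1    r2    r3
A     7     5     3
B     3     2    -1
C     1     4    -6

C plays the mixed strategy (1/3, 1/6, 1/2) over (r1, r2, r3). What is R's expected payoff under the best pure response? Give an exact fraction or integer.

14/3

A: (7)·(1/3) + (5)·(1/6) + (3)·(1/2) = 14/3.
B: (3)·(1/3) + (2)·(1/6) + (-1)·(1/2) = 5/6.
C: (1)·(1/3) + (4)·(1/6) + (-6)·(1/2) = -2.
The best pure response is A with expected payoff 14/3.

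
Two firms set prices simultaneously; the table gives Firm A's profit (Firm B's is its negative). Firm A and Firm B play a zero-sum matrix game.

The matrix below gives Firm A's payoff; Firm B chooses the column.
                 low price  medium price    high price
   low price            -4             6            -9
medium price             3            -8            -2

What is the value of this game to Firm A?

Column low price is strictly dominated by high price for Firm B (it gives Firm A more in every row).
The remaining 2×2 game on (low price, medium price) × (medium price, high price) has no saddle point. Let Firm A play low price with probability p; indifference gives 6p − 8(1−p) = −9p − 2(1−p), so p = 2/7.
Similarly Firm B's optimal q on medium price is 1/3, and the value is 6·(1/3) + (-9)·(2/3) = -4.

-4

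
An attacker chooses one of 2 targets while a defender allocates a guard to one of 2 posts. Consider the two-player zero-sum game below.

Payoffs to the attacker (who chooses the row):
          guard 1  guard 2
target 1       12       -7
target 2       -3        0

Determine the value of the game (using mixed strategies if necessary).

-21/22

Row minima are -7 and -3, so the attacker's maximin is -3; column maxima are 12 and 0, so the defender's minimax is 0. These differ, so the equilibrium is in mixed strategies.
Let the attacker play target 1 with probability p. The defender is indifferent when 12p − 3(1−p) = −7p, giving p = 3/22.
Let the defender play guard 1 with probability q. The attacker is indifferent when 12q − 7(1−q) = −3q, giving q = 7/22.
The value is 12·(7/22) + (-7)·(15/22) = -21/22.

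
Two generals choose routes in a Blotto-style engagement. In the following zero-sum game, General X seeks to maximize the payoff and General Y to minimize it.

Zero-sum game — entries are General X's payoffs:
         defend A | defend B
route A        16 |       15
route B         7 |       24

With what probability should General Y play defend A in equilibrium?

1/2

Row minima are 15 and 7, so General X's maximin is 15; column maxima are 16 and 24, so General Y's minimax is 16. These differ, so the equilibrium is in mixed strategies.
Let General Y play defend A with probability q. General X is indifferent when 16q + 15(1−q) = 7q + 24(1−q), giving q = 1/2.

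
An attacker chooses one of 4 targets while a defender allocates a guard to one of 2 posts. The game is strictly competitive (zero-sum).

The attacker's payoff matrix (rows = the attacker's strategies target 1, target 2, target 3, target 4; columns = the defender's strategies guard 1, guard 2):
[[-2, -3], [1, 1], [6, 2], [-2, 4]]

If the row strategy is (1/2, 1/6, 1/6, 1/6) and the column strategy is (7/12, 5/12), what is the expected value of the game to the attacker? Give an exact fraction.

-17/72

Against (7/12, 5/12), each row's expected payoff is target 1: -29/12; target 2: 1; target 3: 13/3; target 4: 1/2.
Taking the (1/2, 1/6, 1/6, 1/6)-weighted average: (1/2)·(-29/12) + (1/6)·(1) + (1/6)·(13/3) + (1/6)·(1/2) = -17/72.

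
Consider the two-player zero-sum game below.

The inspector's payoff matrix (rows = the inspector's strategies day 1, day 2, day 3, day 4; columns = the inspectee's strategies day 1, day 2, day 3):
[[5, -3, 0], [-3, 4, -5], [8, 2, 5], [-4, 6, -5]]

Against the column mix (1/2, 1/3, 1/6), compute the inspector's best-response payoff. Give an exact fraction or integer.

11/2

day 1: (5)·(1/2) + (-3)·(1/3) + (0)·(1/6) = 3/2.
day 2: (-3)·(1/2) + (4)·(1/3) + (-5)·(1/6) = -1.
day 3: (8)·(1/2) + (2)·(1/3) + (5)·(1/6) = 11/2.
day 4: (-4)·(1/2) + (6)·(1/3) + (-5)·(1/6) = -5/6.
The best pure response is day 3 with expected payoff 11/2.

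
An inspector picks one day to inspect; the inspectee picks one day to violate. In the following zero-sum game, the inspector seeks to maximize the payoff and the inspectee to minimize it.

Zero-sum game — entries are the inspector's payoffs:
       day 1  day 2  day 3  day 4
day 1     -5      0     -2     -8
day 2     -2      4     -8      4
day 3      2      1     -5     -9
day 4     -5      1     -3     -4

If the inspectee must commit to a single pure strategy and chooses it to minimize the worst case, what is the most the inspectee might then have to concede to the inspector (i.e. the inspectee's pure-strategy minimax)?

-2

The worst case (largest entry) in each column is day 1: 2, day 2: 4, day 3: -2, day 4: 4.
The best (smallest) of these is -2.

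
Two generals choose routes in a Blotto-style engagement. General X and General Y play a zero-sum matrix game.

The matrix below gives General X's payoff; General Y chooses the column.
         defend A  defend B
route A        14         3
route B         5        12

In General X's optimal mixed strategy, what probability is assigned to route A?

7/18

Row minima are 3 and 5, so General X's maximin is 5; column maxima are 14 and 12, so General Y's minimax is 12. These differ, so the equilibrium is in mixed strategies.
Let General X play route A with probability p. General Y is indifferent when 14p + 5(1−p) = 3p + 12(1−p), giving p = 7/18.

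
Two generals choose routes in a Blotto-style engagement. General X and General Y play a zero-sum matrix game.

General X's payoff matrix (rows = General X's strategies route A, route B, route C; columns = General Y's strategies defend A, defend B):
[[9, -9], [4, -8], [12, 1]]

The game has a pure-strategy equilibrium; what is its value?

1

Row minima: -9, -8, 1 → General X's maximin is 1.
Column maxima: 12, 1 → General Y's minimax is 1.
They coincide at (route C, defend B), so the value is 1.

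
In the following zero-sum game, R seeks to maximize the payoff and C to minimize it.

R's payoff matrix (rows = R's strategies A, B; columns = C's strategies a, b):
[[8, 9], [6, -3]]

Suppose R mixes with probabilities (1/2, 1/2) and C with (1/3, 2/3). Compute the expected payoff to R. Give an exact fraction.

13/3

Against (1/3, 2/3), each row's expected payoff is A: 26/3; B: 0.
Taking the (1/2, 1/2)-weighted average: (1/2)·(26/3) + (1/2)·(0) = 13/3.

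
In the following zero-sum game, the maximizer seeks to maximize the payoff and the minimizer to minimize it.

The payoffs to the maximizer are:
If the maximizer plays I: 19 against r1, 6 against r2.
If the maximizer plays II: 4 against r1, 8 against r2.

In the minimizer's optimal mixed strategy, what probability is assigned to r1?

2/17

Row minima are 6 and 4, so the maximizer's maximin is 6; column maxima are 19 and 8, so the minimizer's minimax is 8. These differ, so the equilibrium is in mixed strategies.
Let the minimizer play r1 with probability q. The maximizer is indifferent when 19q + 6(1−q) = 4q + 8(1−q), giving q = 2/17.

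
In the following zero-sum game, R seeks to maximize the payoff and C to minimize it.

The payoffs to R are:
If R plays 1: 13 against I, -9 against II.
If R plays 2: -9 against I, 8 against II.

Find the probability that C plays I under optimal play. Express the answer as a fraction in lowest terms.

Row minima are -9 and -9, so R's maximin is -9; column maxima are 13 and 8, so C's minimax is 8. These differ, so the equilibrium is in mixed strategies.
Let C play I with probability q. R is indifferent when 13q − 9(1−q) = −9q + 8(1−q), giving q = 17/39.

17/39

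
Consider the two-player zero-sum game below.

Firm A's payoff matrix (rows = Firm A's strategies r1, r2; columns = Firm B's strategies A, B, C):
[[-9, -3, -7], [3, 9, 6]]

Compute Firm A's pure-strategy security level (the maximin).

3

The worst-case payoff for each row is r1: -9, r2: 3.
The best of these is 3.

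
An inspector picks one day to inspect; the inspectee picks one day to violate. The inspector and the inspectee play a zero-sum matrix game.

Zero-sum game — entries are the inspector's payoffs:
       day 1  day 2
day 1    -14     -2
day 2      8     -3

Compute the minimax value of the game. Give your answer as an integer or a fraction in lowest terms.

-58/23

Row minima are -14 and -3, so the inspector's maximin is -3; column maxima are 8 and -2, so the inspectee's minimax is -2. These differ, so the equilibrium is in mixed strategies.
Let the inspector play day 1 with probability p. The inspectee is indifferent when −14p + 8(1−p) = −2p − 3(1−p), giving p = 11/23.
Let the inspectee play day 1 with probability q. The inspector is indifferent when −14q − 2(1−q) = 8q − 3(1−q), giving q = 1/23.
The value is -14·(1/23) + (-2)·(22/23) = -58/23.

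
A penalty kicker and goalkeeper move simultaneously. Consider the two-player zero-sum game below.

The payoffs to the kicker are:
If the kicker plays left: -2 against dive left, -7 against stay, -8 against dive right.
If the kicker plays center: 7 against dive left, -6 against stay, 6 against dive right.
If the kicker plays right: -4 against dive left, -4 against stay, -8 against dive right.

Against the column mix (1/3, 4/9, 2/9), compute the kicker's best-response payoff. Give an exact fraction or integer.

1

left: (-2)·(1/3) + (-7)·(4/9) + (-8)·(2/9) = -50/9.
center: (7)·(1/3) + (-6)·(4/9) + (6)·(2/9) = 1.
right: (-4)·(1/3) + (-4)·(4/9) + (-8)·(2/9) = -44/9.
The best pure response is center with expected payoff 1.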